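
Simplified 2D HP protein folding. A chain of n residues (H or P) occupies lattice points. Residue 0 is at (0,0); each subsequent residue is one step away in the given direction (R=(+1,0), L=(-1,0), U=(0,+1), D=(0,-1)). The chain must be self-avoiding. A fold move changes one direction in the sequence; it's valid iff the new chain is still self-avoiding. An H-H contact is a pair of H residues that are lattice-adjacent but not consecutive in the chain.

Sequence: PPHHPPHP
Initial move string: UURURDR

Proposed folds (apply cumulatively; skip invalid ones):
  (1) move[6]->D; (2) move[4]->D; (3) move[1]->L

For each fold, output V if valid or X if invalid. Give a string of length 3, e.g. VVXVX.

Answer: VXX

Derivation:
Initial: UURURDR -> [(0, 0), (0, 1), (0, 2), (1, 2), (1, 3), (2, 3), (2, 2), (3, 2)]
Fold 1: move[6]->D => UURURDD VALID
Fold 2: move[4]->D => UURUDDD INVALID (collision), skipped
Fold 3: move[1]->L => ULRURDD INVALID (collision), skipped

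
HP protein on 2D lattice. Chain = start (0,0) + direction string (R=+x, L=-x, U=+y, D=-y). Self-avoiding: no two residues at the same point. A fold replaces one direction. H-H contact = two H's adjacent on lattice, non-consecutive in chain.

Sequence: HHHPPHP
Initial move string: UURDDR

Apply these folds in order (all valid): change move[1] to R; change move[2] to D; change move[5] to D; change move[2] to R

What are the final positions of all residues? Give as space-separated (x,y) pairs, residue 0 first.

Initial moves: UURDDR
Fold: move[1]->R => URRDDR (positions: [(0, 0), (0, 1), (1, 1), (2, 1), (2, 0), (2, -1), (3, -1)])
Fold: move[2]->D => URDDDR (positions: [(0, 0), (0, 1), (1, 1), (1, 0), (1, -1), (1, -2), (2, -2)])
Fold: move[5]->D => URDDDD (positions: [(0, 0), (0, 1), (1, 1), (1, 0), (1, -1), (1, -2), (1, -3)])
Fold: move[2]->R => URRDDD (positions: [(0, 0), (0, 1), (1, 1), (2, 1), (2, 0), (2, -1), (2, -2)])

Answer: (0,0) (0,1) (1,1) (2,1) (2,0) (2,-1) (2,-2)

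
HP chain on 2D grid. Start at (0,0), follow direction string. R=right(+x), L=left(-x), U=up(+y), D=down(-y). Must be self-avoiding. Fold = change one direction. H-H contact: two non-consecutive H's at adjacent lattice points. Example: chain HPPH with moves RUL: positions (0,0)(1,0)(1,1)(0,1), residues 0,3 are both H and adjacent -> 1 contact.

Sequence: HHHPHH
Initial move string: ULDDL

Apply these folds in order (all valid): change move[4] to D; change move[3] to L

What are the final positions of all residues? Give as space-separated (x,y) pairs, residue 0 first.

Answer: (0,0) (0,1) (-1,1) (-1,0) (-2,0) (-2,-1)

Derivation:
Initial moves: ULDDL
Fold: move[4]->D => ULDDD (positions: [(0, 0), (0, 1), (-1, 1), (-1, 0), (-1, -1), (-1, -2)])
Fold: move[3]->L => ULDLD (positions: [(0, 0), (0, 1), (-1, 1), (-1, 0), (-2, 0), (-2, -1)])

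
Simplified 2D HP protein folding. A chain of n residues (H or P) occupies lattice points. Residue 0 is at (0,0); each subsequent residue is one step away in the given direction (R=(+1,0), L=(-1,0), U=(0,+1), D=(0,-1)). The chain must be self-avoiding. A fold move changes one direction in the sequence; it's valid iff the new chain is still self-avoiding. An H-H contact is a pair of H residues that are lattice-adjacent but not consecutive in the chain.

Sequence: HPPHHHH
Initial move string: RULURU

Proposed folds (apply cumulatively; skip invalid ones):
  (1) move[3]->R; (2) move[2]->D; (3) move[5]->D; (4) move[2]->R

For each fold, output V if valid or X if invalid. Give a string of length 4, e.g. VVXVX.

Initial: RULURU -> [(0, 0), (1, 0), (1, 1), (0, 1), (0, 2), (1, 2), (1, 3)]
Fold 1: move[3]->R => RULRRU INVALID (collision), skipped
Fold 2: move[2]->D => RUDURU INVALID (collision), skipped
Fold 3: move[5]->D => RULURD INVALID (collision), skipped
Fold 4: move[2]->R => RURURU VALID

Answer: XXXV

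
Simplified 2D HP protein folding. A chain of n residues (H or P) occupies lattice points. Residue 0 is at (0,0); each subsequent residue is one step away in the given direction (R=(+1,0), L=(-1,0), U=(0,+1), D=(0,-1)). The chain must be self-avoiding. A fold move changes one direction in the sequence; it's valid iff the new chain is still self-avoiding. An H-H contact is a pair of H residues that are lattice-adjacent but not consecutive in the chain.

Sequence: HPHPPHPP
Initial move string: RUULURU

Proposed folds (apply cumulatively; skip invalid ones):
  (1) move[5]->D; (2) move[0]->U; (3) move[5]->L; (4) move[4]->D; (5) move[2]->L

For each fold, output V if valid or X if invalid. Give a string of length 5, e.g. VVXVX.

Answer: XVVVV

Derivation:
Initial: RUULURU -> [(0, 0), (1, 0), (1, 1), (1, 2), (0, 2), (0, 3), (1, 3), (1, 4)]
Fold 1: move[5]->D => RUULUDU INVALID (collision), skipped
Fold 2: move[0]->U => UUULURU VALID
Fold 3: move[5]->L => UUULULU VALID
Fold 4: move[4]->D => UUULDLU VALID
Fold 5: move[2]->L => UULLDLU VALID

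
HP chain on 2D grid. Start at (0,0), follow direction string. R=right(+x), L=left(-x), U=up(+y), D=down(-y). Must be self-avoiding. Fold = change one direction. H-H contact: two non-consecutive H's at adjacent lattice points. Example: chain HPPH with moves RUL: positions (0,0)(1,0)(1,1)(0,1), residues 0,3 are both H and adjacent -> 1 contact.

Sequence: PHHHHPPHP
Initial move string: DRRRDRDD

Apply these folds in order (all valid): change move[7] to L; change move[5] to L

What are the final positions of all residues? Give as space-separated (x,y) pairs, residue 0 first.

Answer: (0,0) (0,-1) (1,-1) (2,-1) (3,-1) (3,-2) (2,-2) (2,-3) (1,-3)

Derivation:
Initial moves: DRRRDRDD
Fold: move[7]->L => DRRRDRDL (positions: [(0, 0), (0, -1), (1, -1), (2, -1), (3, -1), (3, -2), (4, -2), (4, -3), (3, -3)])
Fold: move[5]->L => DRRRDLDL (positions: [(0, 0), (0, -1), (1, -1), (2, -1), (3, -1), (3, -2), (2, -2), (2, -3), (1, -3)])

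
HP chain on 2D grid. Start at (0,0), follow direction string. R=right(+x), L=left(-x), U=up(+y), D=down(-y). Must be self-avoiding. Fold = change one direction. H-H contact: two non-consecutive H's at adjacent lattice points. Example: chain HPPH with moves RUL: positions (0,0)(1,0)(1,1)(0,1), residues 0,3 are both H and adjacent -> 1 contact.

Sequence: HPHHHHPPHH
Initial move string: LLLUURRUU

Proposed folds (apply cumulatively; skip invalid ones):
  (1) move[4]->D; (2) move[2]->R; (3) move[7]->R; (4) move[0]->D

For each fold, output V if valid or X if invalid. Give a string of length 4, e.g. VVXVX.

Answer: XXVV

Derivation:
Initial: LLLUURRUU -> [(0, 0), (-1, 0), (-2, 0), (-3, 0), (-3, 1), (-3, 2), (-2, 2), (-1, 2), (-1, 3), (-1, 4)]
Fold 1: move[4]->D => LLLUDRRUU INVALID (collision), skipped
Fold 2: move[2]->R => LLRUURRUU INVALID (collision), skipped
Fold 3: move[7]->R => LLLUURRRU VALID
Fold 4: move[0]->D => DLLUURRRU VALID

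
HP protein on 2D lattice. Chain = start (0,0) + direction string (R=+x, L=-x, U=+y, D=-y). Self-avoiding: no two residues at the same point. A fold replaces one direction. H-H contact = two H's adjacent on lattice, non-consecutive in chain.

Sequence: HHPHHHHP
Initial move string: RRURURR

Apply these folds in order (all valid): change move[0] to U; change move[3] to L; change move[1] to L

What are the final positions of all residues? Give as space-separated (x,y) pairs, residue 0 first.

Answer: (0,0) (0,1) (-1,1) (-1,2) (-2,2) (-2,3) (-1,3) (0,3)

Derivation:
Initial moves: RRURURR
Fold: move[0]->U => URURURR (positions: [(0, 0), (0, 1), (1, 1), (1, 2), (2, 2), (2, 3), (3, 3), (4, 3)])
Fold: move[3]->L => URULURR (positions: [(0, 0), (0, 1), (1, 1), (1, 2), (0, 2), (0, 3), (1, 3), (2, 3)])
Fold: move[1]->L => ULULURR (positions: [(0, 0), (0, 1), (-1, 1), (-1, 2), (-2, 2), (-2, 3), (-1, 3), (0, 3)])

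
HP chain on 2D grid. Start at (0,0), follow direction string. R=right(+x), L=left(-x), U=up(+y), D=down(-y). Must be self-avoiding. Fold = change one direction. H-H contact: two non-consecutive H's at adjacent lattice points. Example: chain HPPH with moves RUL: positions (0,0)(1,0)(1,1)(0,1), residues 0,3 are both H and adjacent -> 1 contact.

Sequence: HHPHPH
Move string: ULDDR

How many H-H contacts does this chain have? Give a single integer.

Positions: [(0, 0), (0, 1), (-1, 1), (-1, 0), (-1, -1), (0, -1)]
H-H contact: residue 0 @(0,0) - residue 3 @(-1, 0)
H-H contact: residue 0 @(0,0) - residue 5 @(0, -1)

Answer: 2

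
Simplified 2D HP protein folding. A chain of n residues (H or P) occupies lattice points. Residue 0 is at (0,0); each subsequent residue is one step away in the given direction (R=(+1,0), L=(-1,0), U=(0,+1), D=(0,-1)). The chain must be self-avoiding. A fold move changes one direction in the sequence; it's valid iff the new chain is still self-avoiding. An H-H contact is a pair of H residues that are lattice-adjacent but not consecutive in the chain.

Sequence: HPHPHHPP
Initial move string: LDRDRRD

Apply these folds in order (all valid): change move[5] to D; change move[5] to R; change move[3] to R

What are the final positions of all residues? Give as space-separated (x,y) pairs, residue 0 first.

Initial moves: LDRDRRD
Fold: move[5]->D => LDRDRDD (positions: [(0, 0), (-1, 0), (-1, -1), (0, -1), (0, -2), (1, -2), (1, -3), (1, -4)])
Fold: move[5]->R => LDRDRRD (positions: [(0, 0), (-1, 0), (-1, -1), (0, -1), (0, -2), (1, -2), (2, -2), (2, -3)])
Fold: move[3]->R => LDRRRRD (positions: [(0, 0), (-1, 0), (-1, -1), (0, -1), (1, -1), (2, -1), (3, -1), (3, -2)])

Answer: (0,0) (-1,0) (-1,-1) (0,-1) (1,-1) (2,-1) (3,-1) (3,-2)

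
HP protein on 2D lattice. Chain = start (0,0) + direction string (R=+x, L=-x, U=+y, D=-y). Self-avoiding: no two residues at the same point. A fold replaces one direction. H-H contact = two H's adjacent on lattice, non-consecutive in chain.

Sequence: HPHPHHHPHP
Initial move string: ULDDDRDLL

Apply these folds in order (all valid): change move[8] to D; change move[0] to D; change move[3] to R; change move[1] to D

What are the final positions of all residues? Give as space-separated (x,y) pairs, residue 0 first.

Initial moves: ULDDDRDLL
Fold: move[8]->D => ULDDDRDLD (positions: [(0, 0), (0, 1), (-1, 1), (-1, 0), (-1, -1), (-1, -2), (0, -2), (0, -3), (-1, -3), (-1, -4)])
Fold: move[0]->D => DLDDDRDLD (positions: [(0, 0), (0, -1), (-1, -1), (-1, -2), (-1, -3), (-1, -4), (0, -4), (0, -5), (-1, -5), (-1, -6)])
Fold: move[3]->R => DLDRDRDLD (positions: [(0, 0), (0, -1), (-1, -1), (-1, -2), (0, -2), (0, -3), (1, -3), (1, -4), (0, -4), (0, -5)])
Fold: move[1]->D => DDDRDRDLD (positions: [(0, 0), (0, -1), (0, -2), (0, -3), (1, -3), (1, -4), (2, -4), (2, -5), (1, -5), (1, -6)])

Answer: (0,0) (0,-1) (0,-2) (0,-3) (1,-3) (1,-4) (2,-4) (2,-5) (1,-5) (1,-6)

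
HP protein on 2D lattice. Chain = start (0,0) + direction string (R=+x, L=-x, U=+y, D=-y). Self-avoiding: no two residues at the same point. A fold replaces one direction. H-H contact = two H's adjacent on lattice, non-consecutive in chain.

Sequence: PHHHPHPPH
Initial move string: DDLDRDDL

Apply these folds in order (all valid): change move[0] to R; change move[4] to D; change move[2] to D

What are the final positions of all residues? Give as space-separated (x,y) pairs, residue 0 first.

Initial moves: DDLDRDDL
Fold: move[0]->R => RDLDRDDL (positions: [(0, 0), (1, 0), (1, -1), (0, -1), (0, -2), (1, -2), (1, -3), (1, -4), (0, -4)])
Fold: move[4]->D => RDLDDDDL (positions: [(0, 0), (1, 0), (1, -1), (0, -1), (0, -2), (0, -3), (0, -4), (0, -5), (-1, -5)])
Fold: move[2]->D => RDDDDDDL (positions: [(0, 0), (1, 0), (1, -1), (1, -2), (1, -3), (1, -4), (1, -5), (1, -6), (0, -6)])

Answer: (0,0) (1,0) (1,-1) (1,-2) (1,-3) (1,-4) (1,-5) (1,-6) (0,-6)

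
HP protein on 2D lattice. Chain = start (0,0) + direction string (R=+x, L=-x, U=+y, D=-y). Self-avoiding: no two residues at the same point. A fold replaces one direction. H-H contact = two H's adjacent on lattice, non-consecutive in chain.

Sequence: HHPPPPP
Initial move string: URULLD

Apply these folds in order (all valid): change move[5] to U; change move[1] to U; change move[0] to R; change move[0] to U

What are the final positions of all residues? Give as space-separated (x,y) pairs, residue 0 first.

Initial moves: URULLD
Fold: move[5]->U => URULLU (positions: [(0, 0), (0, 1), (1, 1), (1, 2), (0, 2), (-1, 2), (-1, 3)])
Fold: move[1]->U => UUULLU (positions: [(0, 0), (0, 1), (0, 2), (0, 3), (-1, 3), (-2, 3), (-2, 4)])
Fold: move[0]->R => RUULLU (positions: [(0, 0), (1, 0), (1, 1), (1, 2), (0, 2), (-1, 2), (-1, 3)])
Fold: move[0]->U => UUULLU (positions: [(0, 0), (0, 1), (0, 2), (0, 3), (-1, 3), (-2, 3), (-2, 4)])

Answer: (0,0) (0,1) (0,2) (0,3) (-1,3) (-2,3) (-2,4)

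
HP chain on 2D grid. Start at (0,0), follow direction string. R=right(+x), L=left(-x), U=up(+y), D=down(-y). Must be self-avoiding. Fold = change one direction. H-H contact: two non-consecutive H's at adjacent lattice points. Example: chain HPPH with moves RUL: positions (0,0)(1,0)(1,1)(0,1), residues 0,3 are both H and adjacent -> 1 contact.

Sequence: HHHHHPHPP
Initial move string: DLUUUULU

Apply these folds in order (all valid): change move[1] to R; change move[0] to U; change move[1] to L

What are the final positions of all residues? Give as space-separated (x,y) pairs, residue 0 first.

Answer: (0,0) (0,1) (-1,1) (-1,2) (-1,3) (-1,4) (-1,5) (-2,5) (-2,6)

Derivation:
Initial moves: DLUUUULU
Fold: move[1]->R => DRUUUULU (positions: [(0, 0), (0, -1), (1, -1), (1, 0), (1, 1), (1, 2), (1, 3), (0, 3), (0, 4)])
Fold: move[0]->U => URUUUULU (positions: [(0, 0), (0, 1), (1, 1), (1, 2), (1, 3), (1, 4), (1, 5), (0, 5), (0, 6)])
Fold: move[1]->L => ULUUUULU (positions: [(0, 0), (0, 1), (-1, 1), (-1, 2), (-1, 3), (-1, 4), (-1, 5), (-2, 5), (-2, 6)])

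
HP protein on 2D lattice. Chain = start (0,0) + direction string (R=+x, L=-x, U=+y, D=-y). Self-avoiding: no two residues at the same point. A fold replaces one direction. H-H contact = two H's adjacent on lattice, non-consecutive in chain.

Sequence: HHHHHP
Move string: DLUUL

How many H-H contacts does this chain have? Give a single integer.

Answer: 1

Derivation:
Positions: [(0, 0), (0, -1), (-1, -1), (-1, 0), (-1, 1), (-2, 1)]
H-H contact: residue 0 @(0,0) - residue 3 @(-1, 0)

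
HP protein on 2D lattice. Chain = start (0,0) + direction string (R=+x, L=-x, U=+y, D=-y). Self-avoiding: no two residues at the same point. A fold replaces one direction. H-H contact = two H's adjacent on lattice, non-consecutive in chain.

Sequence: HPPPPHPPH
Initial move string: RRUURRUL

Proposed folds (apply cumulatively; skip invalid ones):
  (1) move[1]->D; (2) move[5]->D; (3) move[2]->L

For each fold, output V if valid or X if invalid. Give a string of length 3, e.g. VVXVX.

Initial: RRUURRUL -> [(0, 0), (1, 0), (2, 0), (2, 1), (2, 2), (3, 2), (4, 2), (4, 3), (3, 3)]
Fold 1: move[1]->D => RDUURRUL INVALID (collision), skipped
Fold 2: move[5]->D => RRUURDUL INVALID (collision), skipped
Fold 3: move[2]->L => RRLURRUL INVALID (collision), skipped

Answer: XXX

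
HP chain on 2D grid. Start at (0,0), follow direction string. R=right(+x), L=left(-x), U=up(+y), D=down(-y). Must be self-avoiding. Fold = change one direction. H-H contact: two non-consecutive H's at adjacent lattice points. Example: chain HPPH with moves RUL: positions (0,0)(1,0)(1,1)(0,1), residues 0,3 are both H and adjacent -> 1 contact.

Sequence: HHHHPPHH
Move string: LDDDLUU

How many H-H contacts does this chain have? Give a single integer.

Positions: [(0, 0), (-1, 0), (-1, -1), (-1, -2), (-1, -3), (-2, -3), (-2, -2), (-2, -1)]
H-H contact: residue 2 @(-1,-1) - residue 7 @(-2, -1)
H-H contact: residue 3 @(-1,-2) - residue 6 @(-2, -2)

Answer: 2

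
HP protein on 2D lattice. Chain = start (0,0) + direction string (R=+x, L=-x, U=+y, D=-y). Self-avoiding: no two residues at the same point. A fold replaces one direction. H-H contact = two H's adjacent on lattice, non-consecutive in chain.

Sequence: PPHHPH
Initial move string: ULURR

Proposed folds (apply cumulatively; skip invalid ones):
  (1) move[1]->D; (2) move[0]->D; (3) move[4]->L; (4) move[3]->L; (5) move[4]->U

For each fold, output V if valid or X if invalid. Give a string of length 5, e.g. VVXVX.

Answer: XXXXV

Derivation:
Initial: ULURR -> [(0, 0), (0, 1), (-1, 1), (-1, 2), (0, 2), (1, 2)]
Fold 1: move[1]->D => UDURR INVALID (collision), skipped
Fold 2: move[0]->D => DLURR INVALID (collision), skipped
Fold 3: move[4]->L => ULURL INVALID (collision), skipped
Fold 4: move[3]->L => ULULR INVALID (collision), skipped
Fold 5: move[4]->U => ULURU VALID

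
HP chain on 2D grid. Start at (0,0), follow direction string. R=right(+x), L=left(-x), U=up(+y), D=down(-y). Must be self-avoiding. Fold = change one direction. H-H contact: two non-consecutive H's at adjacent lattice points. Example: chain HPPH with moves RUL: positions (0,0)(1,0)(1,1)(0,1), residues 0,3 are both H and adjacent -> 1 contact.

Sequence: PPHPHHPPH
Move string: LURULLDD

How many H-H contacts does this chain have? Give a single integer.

Answer: 1

Derivation:
Positions: [(0, 0), (-1, 0), (-1, 1), (0, 1), (0, 2), (-1, 2), (-2, 2), (-2, 1), (-2, 0)]
H-H contact: residue 2 @(-1,1) - residue 5 @(-1, 2)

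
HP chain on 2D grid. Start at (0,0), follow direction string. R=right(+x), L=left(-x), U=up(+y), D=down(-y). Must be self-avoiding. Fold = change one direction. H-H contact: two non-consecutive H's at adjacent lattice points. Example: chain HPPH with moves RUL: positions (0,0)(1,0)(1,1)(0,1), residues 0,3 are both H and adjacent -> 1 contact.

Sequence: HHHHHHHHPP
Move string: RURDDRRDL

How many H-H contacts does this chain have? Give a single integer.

Positions: [(0, 0), (1, 0), (1, 1), (2, 1), (2, 0), (2, -1), (3, -1), (4, -1), (4, -2), (3, -2)]
H-H contact: residue 1 @(1,0) - residue 4 @(2, 0)

Answer: 1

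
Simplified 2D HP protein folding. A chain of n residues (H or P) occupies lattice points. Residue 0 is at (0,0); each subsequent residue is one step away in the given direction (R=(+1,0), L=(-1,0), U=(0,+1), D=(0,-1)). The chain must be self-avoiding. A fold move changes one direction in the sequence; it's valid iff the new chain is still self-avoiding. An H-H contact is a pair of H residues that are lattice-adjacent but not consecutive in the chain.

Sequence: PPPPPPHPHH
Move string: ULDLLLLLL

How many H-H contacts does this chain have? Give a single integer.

Answer: 0

Derivation:
Positions: [(0, 0), (0, 1), (-1, 1), (-1, 0), (-2, 0), (-3, 0), (-4, 0), (-5, 0), (-6, 0), (-7, 0)]
No H-H contacts found.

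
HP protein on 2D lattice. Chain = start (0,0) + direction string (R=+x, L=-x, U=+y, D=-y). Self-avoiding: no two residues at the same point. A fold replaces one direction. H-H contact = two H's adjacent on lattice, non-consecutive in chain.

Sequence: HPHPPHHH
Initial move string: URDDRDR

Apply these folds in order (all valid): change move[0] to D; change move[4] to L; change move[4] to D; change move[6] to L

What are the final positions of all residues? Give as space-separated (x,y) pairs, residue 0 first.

Initial moves: URDDRDR
Fold: move[0]->D => DRDDRDR (positions: [(0, 0), (0, -1), (1, -1), (1, -2), (1, -3), (2, -3), (2, -4), (3, -4)])
Fold: move[4]->L => DRDDLDR (positions: [(0, 0), (0, -1), (1, -1), (1, -2), (1, -3), (0, -3), (0, -4), (1, -4)])
Fold: move[4]->D => DRDDDDR (positions: [(0, 0), (0, -1), (1, -1), (1, -2), (1, -3), (1, -4), (1, -5), (2, -5)])
Fold: move[6]->L => DRDDDDL (positions: [(0, 0), (0, -1), (1, -1), (1, -2), (1, -3), (1, -4), (1, -5), (0, -5)])

Answer: (0,0) (0,-1) (1,-1) (1,-2) (1,-3) (1,-4) (1,-5) (0,-5)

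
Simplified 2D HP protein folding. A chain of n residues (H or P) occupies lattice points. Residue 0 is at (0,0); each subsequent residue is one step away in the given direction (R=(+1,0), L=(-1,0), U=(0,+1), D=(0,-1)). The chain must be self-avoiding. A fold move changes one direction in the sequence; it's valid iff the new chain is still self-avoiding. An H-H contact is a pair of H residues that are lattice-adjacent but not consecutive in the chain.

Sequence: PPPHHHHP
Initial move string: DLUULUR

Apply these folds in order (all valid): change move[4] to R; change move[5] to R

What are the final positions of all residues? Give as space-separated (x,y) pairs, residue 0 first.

Answer: (0,0) (0,-1) (-1,-1) (-1,0) (-1,1) (0,1) (1,1) (2,1)

Derivation:
Initial moves: DLUULUR
Fold: move[4]->R => DLUURUR (positions: [(0, 0), (0, -1), (-1, -1), (-1, 0), (-1, 1), (0, 1), (0, 2), (1, 2)])
Fold: move[5]->R => DLUURRR (positions: [(0, 0), (0, -1), (-1, -1), (-1, 0), (-1, 1), (0, 1), (1, 1), (2, 1)])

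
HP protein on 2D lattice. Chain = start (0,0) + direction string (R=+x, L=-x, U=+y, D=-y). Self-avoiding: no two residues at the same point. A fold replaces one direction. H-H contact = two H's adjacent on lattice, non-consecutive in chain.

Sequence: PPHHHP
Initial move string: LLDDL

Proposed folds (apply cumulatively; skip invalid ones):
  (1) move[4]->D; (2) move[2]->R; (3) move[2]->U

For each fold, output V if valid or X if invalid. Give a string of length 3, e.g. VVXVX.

Answer: VXX

Derivation:
Initial: LLDDL -> [(0, 0), (-1, 0), (-2, 0), (-2, -1), (-2, -2), (-3, -2)]
Fold 1: move[4]->D => LLDDD VALID
Fold 2: move[2]->R => LLRDD INVALID (collision), skipped
Fold 3: move[2]->U => LLUDD INVALID (collision), skipped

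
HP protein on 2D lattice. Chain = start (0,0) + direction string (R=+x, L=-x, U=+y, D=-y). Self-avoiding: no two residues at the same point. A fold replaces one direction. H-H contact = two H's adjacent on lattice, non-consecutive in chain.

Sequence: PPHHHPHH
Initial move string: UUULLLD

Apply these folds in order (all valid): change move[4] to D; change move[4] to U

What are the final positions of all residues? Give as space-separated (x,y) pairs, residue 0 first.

Answer: (0,0) (0,1) (0,2) (0,3) (-1,3) (-1,4) (-2,4) (-2,3)

Derivation:
Initial moves: UUULLLD
Fold: move[4]->D => UUULDLD (positions: [(0, 0), (0, 1), (0, 2), (0, 3), (-1, 3), (-1, 2), (-2, 2), (-2, 1)])
Fold: move[4]->U => UUULULD (positions: [(0, 0), (0, 1), (0, 2), (0, 3), (-1, 3), (-1, 4), (-2, 4), (-2, 3)])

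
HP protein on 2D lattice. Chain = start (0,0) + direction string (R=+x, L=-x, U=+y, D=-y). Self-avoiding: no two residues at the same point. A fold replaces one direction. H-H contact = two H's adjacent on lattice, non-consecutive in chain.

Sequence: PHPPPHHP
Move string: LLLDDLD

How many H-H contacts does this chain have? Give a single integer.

Positions: [(0, 0), (-1, 0), (-2, 0), (-3, 0), (-3, -1), (-3, -2), (-4, -2), (-4, -3)]
No H-H contacts found.

Answer: 0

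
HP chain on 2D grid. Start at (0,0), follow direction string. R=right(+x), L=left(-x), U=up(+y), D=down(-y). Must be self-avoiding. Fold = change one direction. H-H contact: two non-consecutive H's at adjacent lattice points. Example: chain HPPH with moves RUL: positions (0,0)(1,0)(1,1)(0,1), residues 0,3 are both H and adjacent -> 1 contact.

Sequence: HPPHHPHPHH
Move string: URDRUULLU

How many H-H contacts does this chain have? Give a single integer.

Answer: 1

Derivation:
Positions: [(0, 0), (0, 1), (1, 1), (1, 0), (2, 0), (2, 1), (2, 2), (1, 2), (0, 2), (0, 3)]
H-H contact: residue 0 @(0,0) - residue 3 @(1, 0)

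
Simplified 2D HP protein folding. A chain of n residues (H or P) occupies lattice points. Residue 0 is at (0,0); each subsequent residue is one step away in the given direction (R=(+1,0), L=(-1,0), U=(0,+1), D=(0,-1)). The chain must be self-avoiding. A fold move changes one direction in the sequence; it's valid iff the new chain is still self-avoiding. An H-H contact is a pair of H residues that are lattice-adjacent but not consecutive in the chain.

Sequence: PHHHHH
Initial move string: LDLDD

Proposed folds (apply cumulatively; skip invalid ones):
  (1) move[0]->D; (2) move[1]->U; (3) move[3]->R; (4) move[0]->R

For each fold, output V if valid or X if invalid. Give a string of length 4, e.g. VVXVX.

Answer: VXXV

Derivation:
Initial: LDLDD -> [(0, 0), (-1, 0), (-1, -1), (-2, -1), (-2, -2), (-2, -3)]
Fold 1: move[0]->D => DDLDD VALID
Fold 2: move[1]->U => DULDD INVALID (collision), skipped
Fold 3: move[3]->R => DDLRD INVALID (collision), skipped
Fold 4: move[0]->R => RDLDD VALID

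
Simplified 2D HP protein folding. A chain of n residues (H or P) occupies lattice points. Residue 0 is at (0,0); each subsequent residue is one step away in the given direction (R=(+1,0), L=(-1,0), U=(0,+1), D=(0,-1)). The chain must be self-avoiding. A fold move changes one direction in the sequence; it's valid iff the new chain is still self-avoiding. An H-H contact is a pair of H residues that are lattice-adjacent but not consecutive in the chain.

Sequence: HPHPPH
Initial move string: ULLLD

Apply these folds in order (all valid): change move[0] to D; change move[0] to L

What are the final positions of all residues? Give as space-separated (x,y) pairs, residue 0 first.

Answer: (0,0) (-1,0) (-2,0) (-3,0) (-4,0) (-4,-1)

Derivation:
Initial moves: ULLLD
Fold: move[0]->D => DLLLD (positions: [(0, 0), (0, -1), (-1, -1), (-2, -1), (-3, -1), (-3, -2)])
Fold: move[0]->L => LLLLD (positions: [(0, 0), (-1, 0), (-2, 0), (-3, 0), (-4, 0), (-4, -1)])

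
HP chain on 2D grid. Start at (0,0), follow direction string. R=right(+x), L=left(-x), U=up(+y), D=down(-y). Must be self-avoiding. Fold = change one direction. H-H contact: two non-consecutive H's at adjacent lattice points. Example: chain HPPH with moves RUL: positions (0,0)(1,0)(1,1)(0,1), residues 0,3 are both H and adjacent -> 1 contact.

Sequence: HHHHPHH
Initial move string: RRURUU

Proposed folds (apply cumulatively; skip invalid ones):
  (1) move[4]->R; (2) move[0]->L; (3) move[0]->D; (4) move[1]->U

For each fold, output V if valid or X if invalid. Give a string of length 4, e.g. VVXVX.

Initial: RRURUU -> [(0, 0), (1, 0), (2, 0), (2, 1), (3, 1), (3, 2), (3, 3)]
Fold 1: move[4]->R => RRURRU VALID
Fold 2: move[0]->L => LRURRU INVALID (collision), skipped
Fold 3: move[0]->D => DRURRU VALID
Fold 4: move[1]->U => DUURRU INVALID (collision), skipped

Answer: VXVX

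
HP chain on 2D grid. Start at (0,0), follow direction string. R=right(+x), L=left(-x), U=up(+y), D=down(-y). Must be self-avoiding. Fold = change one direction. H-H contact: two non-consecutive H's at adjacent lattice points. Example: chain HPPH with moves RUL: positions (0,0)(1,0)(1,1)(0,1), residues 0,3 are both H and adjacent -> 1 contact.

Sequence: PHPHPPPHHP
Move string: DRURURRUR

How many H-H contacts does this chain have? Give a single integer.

Answer: 0

Derivation:
Positions: [(0, 0), (0, -1), (1, -1), (1, 0), (2, 0), (2, 1), (3, 1), (4, 1), (4, 2), (5, 2)]
No H-H contacts found.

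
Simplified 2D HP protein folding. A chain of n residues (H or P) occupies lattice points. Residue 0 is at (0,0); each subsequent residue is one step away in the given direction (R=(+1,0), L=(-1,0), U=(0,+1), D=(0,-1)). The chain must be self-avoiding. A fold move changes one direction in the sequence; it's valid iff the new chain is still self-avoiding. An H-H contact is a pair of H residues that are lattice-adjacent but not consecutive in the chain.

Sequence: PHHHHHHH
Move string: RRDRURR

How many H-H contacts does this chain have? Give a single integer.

Answer: 1

Derivation:
Positions: [(0, 0), (1, 0), (2, 0), (2, -1), (3, -1), (3, 0), (4, 0), (5, 0)]
H-H contact: residue 2 @(2,0) - residue 5 @(3, 0)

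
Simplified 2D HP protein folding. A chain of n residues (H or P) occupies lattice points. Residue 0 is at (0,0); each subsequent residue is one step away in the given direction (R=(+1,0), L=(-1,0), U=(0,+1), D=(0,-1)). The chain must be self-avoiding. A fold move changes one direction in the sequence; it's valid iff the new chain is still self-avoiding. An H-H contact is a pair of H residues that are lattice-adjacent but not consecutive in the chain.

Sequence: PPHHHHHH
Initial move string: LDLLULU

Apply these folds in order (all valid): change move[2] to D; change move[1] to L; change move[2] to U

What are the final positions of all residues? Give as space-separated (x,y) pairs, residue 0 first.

Initial moves: LDLLULU
Fold: move[2]->D => LDDLULU (positions: [(0, 0), (-1, 0), (-1, -1), (-1, -2), (-2, -2), (-2, -1), (-3, -1), (-3, 0)])
Fold: move[1]->L => LLDLULU (positions: [(0, 0), (-1, 0), (-2, 0), (-2, -1), (-3, -1), (-3, 0), (-4, 0), (-4, 1)])
Fold: move[2]->U => LLULULU (positions: [(0, 0), (-1, 0), (-2, 0), (-2, 1), (-3, 1), (-3, 2), (-4, 2), (-4, 3)])

Answer: (0,0) (-1,0) (-2,0) (-2,1) (-3,1) (-3,2) (-4,2) (-4,3)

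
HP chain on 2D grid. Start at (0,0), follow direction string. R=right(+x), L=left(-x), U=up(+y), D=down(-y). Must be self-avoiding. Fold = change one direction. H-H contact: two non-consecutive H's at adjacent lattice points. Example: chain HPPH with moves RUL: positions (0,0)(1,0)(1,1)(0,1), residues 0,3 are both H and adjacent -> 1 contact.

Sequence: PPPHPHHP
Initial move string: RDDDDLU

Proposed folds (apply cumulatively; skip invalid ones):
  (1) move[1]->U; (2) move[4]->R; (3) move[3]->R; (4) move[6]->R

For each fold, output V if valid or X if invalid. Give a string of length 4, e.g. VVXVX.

Initial: RDDDDLU -> [(0, 0), (1, 0), (1, -1), (1, -2), (1, -3), (1, -4), (0, -4), (0, -3)]
Fold 1: move[1]->U => RUDDDLU INVALID (collision), skipped
Fold 2: move[4]->R => RDDDRLU INVALID (collision), skipped
Fold 3: move[3]->R => RDDRDLU INVALID (collision), skipped
Fold 4: move[6]->R => RDDDDLR INVALID (collision), skipped

Answer: XXXX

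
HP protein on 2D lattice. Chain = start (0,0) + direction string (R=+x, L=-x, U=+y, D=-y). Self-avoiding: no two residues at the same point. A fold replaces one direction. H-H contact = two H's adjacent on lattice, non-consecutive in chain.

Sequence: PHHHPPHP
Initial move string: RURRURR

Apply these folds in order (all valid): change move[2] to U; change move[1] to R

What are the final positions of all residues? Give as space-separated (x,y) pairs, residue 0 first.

Initial moves: RURRURR
Fold: move[2]->U => RUURURR (positions: [(0, 0), (1, 0), (1, 1), (1, 2), (2, 2), (2, 3), (3, 3), (4, 3)])
Fold: move[1]->R => RRURURR (positions: [(0, 0), (1, 0), (2, 0), (2, 1), (3, 1), (3, 2), (4, 2), (5, 2)])

Answer: (0,0) (1,0) (2,0) (2,1) (3,1) (3,2) (4,2) (5,2)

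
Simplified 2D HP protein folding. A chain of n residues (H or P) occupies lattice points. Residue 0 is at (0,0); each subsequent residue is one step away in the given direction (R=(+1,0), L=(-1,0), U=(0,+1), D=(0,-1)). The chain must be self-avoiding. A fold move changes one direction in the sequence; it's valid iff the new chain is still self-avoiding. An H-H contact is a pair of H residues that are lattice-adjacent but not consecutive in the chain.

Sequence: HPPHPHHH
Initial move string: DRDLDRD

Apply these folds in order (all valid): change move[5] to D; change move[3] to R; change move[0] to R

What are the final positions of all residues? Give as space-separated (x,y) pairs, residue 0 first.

Initial moves: DRDLDRD
Fold: move[5]->D => DRDLDDD (positions: [(0, 0), (0, -1), (1, -1), (1, -2), (0, -2), (0, -3), (0, -4), (0, -5)])
Fold: move[3]->R => DRDRDDD (positions: [(0, 0), (0, -1), (1, -1), (1, -2), (2, -2), (2, -3), (2, -4), (2, -5)])
Fold: move[0]->R => RRDRDDD (positions: [(0, 0), (1, 0), (2, 0), (2, -1), (3, -1), (3, -2), (3, -3), (3, -4)])

Answer: (0,0) (1,0) (2,0) (2,-1) (3,-1) (3,-2) (3,-3) (3,-4)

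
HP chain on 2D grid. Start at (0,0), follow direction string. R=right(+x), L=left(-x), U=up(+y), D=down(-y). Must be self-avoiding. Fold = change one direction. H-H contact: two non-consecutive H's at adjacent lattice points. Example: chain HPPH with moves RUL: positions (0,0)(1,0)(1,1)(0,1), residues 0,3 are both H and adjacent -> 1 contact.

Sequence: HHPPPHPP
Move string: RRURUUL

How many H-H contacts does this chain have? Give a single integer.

Answer: 0

Derivation:
Positions: [(0, 0), (1, 0), (2, 0), (2, 1), (3, 1), (3, 2), (3, 3), (2, 3)]
No H-H contacts found.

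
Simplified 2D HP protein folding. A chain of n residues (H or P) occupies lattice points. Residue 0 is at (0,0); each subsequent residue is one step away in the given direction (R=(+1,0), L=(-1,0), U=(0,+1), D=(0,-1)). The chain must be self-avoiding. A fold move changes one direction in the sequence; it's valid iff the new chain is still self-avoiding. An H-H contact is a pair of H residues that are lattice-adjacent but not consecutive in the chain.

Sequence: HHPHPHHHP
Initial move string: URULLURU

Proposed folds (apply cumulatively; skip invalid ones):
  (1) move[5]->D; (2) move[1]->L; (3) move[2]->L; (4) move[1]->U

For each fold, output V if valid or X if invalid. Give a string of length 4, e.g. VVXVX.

Answer: XVVV

Derivation:
Initial: URULLURU -> [(0, 0), (0, 1), (1, 1), (1, 2), (0, 2), (-1, 2), (-1, 3), (0, 3), (0, 4)]
Fold 1: move[5]->D => URULLDRU INVALID (collision), skipped
Fold 2: move[1]->L => ULULLURU VALID
Fold 3: move[2]->L => ULLLLURU VALID
Fold 4: move[1]->U => UULLLURU VALID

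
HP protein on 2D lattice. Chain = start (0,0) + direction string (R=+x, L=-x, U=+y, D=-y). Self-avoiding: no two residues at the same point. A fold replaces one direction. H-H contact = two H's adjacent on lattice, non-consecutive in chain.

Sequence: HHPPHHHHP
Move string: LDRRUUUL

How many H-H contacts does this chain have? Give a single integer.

Answer: 1

Derivation:
Positions: [(0, 0), (-1, 0), (-1, -1), (0, -1), (1, -1), (1, 0), (1, 1), (1, 2), (0, 2)]
H-H contact: residue 0 @(0,0) - residue 5 @(1, 0)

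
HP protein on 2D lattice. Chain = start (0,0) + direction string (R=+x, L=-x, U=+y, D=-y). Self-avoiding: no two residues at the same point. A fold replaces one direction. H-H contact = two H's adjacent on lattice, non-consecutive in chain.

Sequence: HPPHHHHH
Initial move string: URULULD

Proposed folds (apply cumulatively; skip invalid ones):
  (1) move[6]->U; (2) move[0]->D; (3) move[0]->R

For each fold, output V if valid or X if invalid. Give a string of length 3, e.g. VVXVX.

Answer: VXV

Derivation:
Initial: URULULD -> [(0, 0), (0, 1), (1, 1), (1, 2), (0, 2), (0, 3), (-1, 3), (-1, 2)]
Fold 1: move[6]->U => URULULU VALID
Fold 2: move[0]->D => DRULULU INVALID (collision), skipped
Fold 3: move[0]->R => RRULULU VALID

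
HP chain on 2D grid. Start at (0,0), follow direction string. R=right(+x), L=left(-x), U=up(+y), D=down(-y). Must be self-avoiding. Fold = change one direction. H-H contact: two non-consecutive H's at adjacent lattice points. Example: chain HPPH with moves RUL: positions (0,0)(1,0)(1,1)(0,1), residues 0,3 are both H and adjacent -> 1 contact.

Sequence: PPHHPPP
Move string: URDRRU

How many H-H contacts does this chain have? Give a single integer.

Positions: [(0, 0), (0, 1), (1, 1), (1, 0), (2, 0), (3, 0), (3, 1)]
No H-H contacts found.

Answer: 0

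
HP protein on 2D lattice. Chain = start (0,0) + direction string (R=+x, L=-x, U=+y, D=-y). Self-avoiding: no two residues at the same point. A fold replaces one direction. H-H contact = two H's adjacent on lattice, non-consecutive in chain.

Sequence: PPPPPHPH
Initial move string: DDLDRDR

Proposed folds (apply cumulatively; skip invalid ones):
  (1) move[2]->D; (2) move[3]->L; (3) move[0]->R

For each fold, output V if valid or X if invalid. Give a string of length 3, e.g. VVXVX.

Answer: VXV

Derivation:
Initial: DDLDRDR -> [(0, 0), (0, -1), (0, -2), (-1, -2), (-1, -3), (0, -3), (0, -4), (1, -4)]
Fold 1: move[2]->D => DDDDRDR VALID
Fold 2: move[3]->L => DDDLRDR INVALID (collision), skipped
Fold 3: move[0]->R => RDDDRDR VALID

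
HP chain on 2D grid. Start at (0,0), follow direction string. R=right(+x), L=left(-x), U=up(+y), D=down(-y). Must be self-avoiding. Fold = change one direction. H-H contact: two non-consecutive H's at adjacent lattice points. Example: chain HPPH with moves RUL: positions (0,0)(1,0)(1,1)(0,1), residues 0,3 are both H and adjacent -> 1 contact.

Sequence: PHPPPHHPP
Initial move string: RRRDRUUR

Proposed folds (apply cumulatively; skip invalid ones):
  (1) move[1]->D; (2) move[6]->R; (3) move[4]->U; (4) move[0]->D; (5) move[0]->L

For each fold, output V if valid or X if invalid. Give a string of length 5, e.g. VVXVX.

Answer: VVXVV

Derivation:
Initial: RRRDRUUR -> [(0, 0), (1, 0), (2, 0), (3, 0), (3, -1), (4, -1), (4, 0), (4, 1), (5, 1)]
Fold 1: move[1]->D => RDRDRUUR VALID
Fold 2: move[6]->R => RDRDRURR VALID
Fold 3: move[4]->U => RDRDUURR INVALID (collision), skipped
Fold 4: move[0]->D => DDRDRURR VALID
Fold 5: move[0]->L => LDRDRURR VALID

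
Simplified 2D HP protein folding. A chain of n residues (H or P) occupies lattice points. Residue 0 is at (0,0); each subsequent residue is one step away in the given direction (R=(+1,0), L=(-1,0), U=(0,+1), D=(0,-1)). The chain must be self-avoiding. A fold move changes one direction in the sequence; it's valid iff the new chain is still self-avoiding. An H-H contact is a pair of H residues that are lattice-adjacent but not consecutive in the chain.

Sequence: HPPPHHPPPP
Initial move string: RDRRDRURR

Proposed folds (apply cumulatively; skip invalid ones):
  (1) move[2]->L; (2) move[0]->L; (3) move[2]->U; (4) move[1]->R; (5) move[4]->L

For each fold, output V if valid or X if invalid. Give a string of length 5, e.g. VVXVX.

Initial: RDRRDRURR -> [(0, 0), (1, 0), (1, -1), (2, -1), (3, -1), (3, -2), (4, -2), (4, -1), (5, -1), (6, -1)]
Fold 1: move[2]->L => RDLRDRURR INVALID (collision), skipped
Fold 2: move[0]->L => LDRRDRURR VALID
Fold 3: move[2]->U => LDURDRURR INVALID (collision), skipped
Fold 4: move[1]->R => LRRRDRURR INVALID (collision), skipped
Fold 5: move[4]->L => LDRRLRURR INVALID (collision), skipped

Answer: XVXXX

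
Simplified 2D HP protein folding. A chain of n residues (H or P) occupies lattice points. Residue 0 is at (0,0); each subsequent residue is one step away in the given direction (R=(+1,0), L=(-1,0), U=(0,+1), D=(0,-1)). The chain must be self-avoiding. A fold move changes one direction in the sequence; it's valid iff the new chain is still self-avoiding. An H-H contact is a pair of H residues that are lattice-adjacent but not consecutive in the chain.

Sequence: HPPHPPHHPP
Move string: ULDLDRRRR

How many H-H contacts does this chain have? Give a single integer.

Positions: [(0, 0), (0, 1), (-1, 1), (-1, 0), (-2, 0), (-2, -1), (-1, -1), (0, -1), (1, -1), (2, -1)]
H-H contact: residue 0 @(0,0) - residue 3 @(-1, 0)
H-H contact: residue 0 @(0,0) - residue 7 @(0, -1)
H-H contact: residue 3 @(-1,0) - residue 6 @(-1, -1)

Answer: 3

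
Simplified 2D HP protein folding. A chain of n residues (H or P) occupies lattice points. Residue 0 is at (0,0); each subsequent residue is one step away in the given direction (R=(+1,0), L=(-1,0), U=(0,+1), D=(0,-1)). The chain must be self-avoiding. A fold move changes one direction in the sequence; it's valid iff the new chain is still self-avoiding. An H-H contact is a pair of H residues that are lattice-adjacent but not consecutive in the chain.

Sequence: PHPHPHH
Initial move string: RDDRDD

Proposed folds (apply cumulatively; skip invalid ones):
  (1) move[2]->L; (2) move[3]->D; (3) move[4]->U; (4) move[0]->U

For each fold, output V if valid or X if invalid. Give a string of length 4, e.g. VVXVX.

Initial: RDDRDD -> [(0, 0), (1, 0), (1, -1), (1, -2), (2, -2), (2, -3), (2, -4)]
Fold 1: move[2]->L => RDLRDD INVALID (collision), skipped
Fold 2: move[3]->D => RDDDDD VALID
Fold 3: move[4]->U => RDDDUD INVALID (collision), skipped
Fold 4: move[0]->U => UDDDDD INVALID (collision), skipped

Answer: XVXX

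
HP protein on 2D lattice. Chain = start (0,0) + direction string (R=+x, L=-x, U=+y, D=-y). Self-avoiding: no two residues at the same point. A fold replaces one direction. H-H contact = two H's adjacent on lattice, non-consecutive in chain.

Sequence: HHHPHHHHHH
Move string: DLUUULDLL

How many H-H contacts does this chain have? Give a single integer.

Answer: 1

Derivation:
Positions: [(0, 0), (0, -1), (-1, -1), (-1, 0), (-1, 1), (-1, 2), (-2, 2), (-2, 1), (-3, 1), (-4, 1)]
H-H contact: residue 4 @(-1,1) - residue 7 @(-2, 1)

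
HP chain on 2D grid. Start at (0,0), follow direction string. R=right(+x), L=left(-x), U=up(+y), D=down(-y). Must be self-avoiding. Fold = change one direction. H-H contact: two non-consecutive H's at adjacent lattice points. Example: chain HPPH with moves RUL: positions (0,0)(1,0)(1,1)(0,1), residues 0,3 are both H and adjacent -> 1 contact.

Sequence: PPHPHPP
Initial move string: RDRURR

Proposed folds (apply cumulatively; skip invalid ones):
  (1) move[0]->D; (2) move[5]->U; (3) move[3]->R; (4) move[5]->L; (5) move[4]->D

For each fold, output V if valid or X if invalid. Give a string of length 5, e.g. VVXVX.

Initial: RDRURR -> [(0, 0), (1, 0), (1, -1), (2, -1), (2, 0), (3, 0), (4, 0)]
Fold 1: move[0]->D => DDRURR VALID
Fold 2: move[5]->U => DDRURU VALID
Fold 3: move[3]->R => DDRRRU VALID
Fold 4: move[5]->L => DDRRRL INVALID (collision), skipped
Fold 5: move[4]->D => DDRRDU INVALID (collision), skipped

Answer: VVVXX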